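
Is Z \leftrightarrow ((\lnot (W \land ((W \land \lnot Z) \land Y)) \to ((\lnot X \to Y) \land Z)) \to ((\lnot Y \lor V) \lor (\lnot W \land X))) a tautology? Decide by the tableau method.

Not valid

Assume the negation and expand:
Initial set: {F (Z \leftrightarrow ((\lnot (W \land ((W \land \lnot Z) \land Y)) \to ((\lnot X \to Y) \land Z)) \to ((\lnot Y \lor V) \lor (\lnot W \land X))))}.
F (Z \leftrightarrow ((\lnot (W \land ((W \land \lnot Z) \land Y)) \to ((\lnot X \to Y) \land Z)) \to ((\lnot Y \lor V) \lor (\lnot W \land X)))): β-rule — branch into T Z, F ((\lnot (W \land ((W \land \lnot Z) \land Y)) \to ((\lnot X \to Y) \land Z)) \to ((\lnot Y \lor V) \lor (\lnot W \land X)))  //  F Z, T ((\lnot (W \land ((W \land \lnot Z) \land Y)) \to ((\lnot X \to Y) \land Z)) \to ((\lnot Y \lor V) \lor (\lnot W \land X))).
  branch 1 (add T Z, F ((\lnot (W \land ((W \land \lnot Z) \land Y)) \to ((\lnot X \to Y) \land Z)) \to ((\lnot Y \lor V) \lor (\lnot W \land X)))):
    F ((\lnot (W \land ((W \land \lnot Z) \land Y)) \to ((\lnot X \to Y) \land Z)) \to ((\lnot Y \lor V) \lor (\lnot W \land X))): α-rule — add T (\lnot (W \land ((W \land \lnot Z) \land Y)) \to ((\lnot X \to Y) \land Z)), F ((\lnot Y \lor V) \lor (\lnot W \land X)).
    F ((\lnot Y \lor V) \lor (\lnot W \land X)): α-rule — add F (\lnot Y \lor V), F (\lnot W \land X).
    F (\lnot Y \lor V): α-rule — add F \lnot Y, F V.
    T (\lnot (W \land ((W \land \lnot Z) \land Y)) \to ((\lnot X \to Y) \land Z)): β-rule — branch into F \lnot (W \land ((W \land \lnot Z) \land Y))  //  T ((\lnot X \to Y) \land Z).
      branch 1.1 (add F \lnot (W \land ((W \land \lnot Z) \land Y))):
        F \lnot (W \land ((W \land \lnot Z) \land Y)): α-rule — add T W, T ((W \land \lnot Z) \land Y).
        T ((W \land \lnot Z) \land Y): α-rule — add T (W \land \lnot Z), T Y.
        T (W \land \lnot Z): α-rule — add T W, T \lnot Z.
        × closes — contains both Z and \lnot Z.
      branch 1.2 (add T ((\lnot X \to Y) \land Z)):
        T ((\lnot X \to Y) \land Z): α-rule — add T (\lnot X \to Y), T Z.
        F (\lnot W \land X): β-rule — branch into F \lnot W  //  F X.
          branch 1.2.1 (add F \lnot W):
            T (\lnot X \to Y): β-rule — branch into F \lnot X  //  T Y.
              branch 1.2.1.1 (add F \lnot X):
                ○ open, literals {V=F, W=T, X=T, Y=T, Z=T}.
              branch 1.2.1.2 (add T Y):
                ○ open, literals {V=F, W=T, Y=T, Z=T}.
          branch 1.2.2 (add F X):
            T (\lnot X \to Y): β-rule — branch into F \lnot X  //  T Y.
              branch 1.2.2.1 (add F \lnot X):
                × closes — contains both X and \lnot X.
              branch 1.2.2.2 (add T Y):
                ○ open, literals {V=F, X=F, Y=T, Z=T}.
  branch 2 (add F Z, T ((\lnot (W \land ((W \land \lnot Z) \land Y)) \to ((\lnot X \to Y) \land Z)) \to ((\lnot Y \lor V) \lor (\lnot W \land X)))):
    T ((\lnot (W \land ((W \land \lnot Z) \land Y)) \to ((\lnot X \to Y) \land Z)) \to ((\lnot Y \lor V) \lor (\lnot W \land X))): β-rule — branch into F (\lnot (W \land ((W \land \lnot Z) \land Y)) \to ((\lnot X \to Y) \land Z))  //  T ((\lnot Y \lor V) \lor (\lnot W \land X)).
      branch 2.1 (add F (\lnot (W \land ((W \land \lnot Z) \land Y)) \to ((\lnot X \to Y) \land Z))):
        F (\lnot (W \land ((W \land \lnot Z) \land Y)) \to ((\lnot X \to Y) \land Z)): α-rule — add T \lnot (W \land ((W \land \lnot Z) \land Y)), F ((\lnot X \to Y) \land Z).
        T \lnot (W \land ((W \land \lnot Z) \land Y)): β-rule — branch into F W  //  F ((W \land \lnot Z) \land Y).
          branch 2.1.1 (add F W):
            F ((\lnot X \to Y) \land Z): β-rule — branch into F (\lnot X \to Y)  //  F Z.
              branch 2.1.1.1 (add F (\lnot X \to Y)):
                F (\lnot X \to Y): α-rule — add T \lnot X, F Y.
                ○ open, literals {W=F, X=F, Y=F, Z=F}.
              branch 2.1.1.2 (add F Z):
                ○ open, literals {W=F, Z=F}.
          branch 2.1.2 (add F ((W \land \lnot Z) \land Y)):
            F ((\lnot X \to Y) \land Z): β-rule — branch into F (\lnot X \to Y)  //  F Z.
              branch 2.1.2.1 (add F (\lnot X \to Y)):
                F (\lnot X \to Y): α-rule — add T \lnot X, F Y.
                F ((W \land \lnot Z) \land Y): β-rule — branch into F (W \land \lnot Z)  //  F Y.
                  branch 2.1.2.1.1 (add F (W \land \lnot Z)):
                    F (W \land \lnot Z): β-rule — branch into F W  //  F \lnot Z.
                      branch 2.1.2.1.1.1 (add F W):
                        ○ open, literals {W=F, X=F, Y=F, Z=F}.
                      branch 2.1.2.1.1.2 (add F \lnot Z):
                        × closes — contains both Z and \lnot Z.
                  branch 2.1.2.1.2 (add F Y):
                    ○ open, literals {X=F, Y=F, Z=F}.
              branch 2.1.2.2 (add F Z):
                F ((W \land \lnot Z) \land Y): β-rule — branch into F (W \land \lnot Z)  //  F Y.
                  branch 2.1.2.2.1 (add F (W \land \lnot Z)):
                    F (W \land \lnot Z): β-rule — branch into F W  //  F \lnot Z.
                      branch 2.1.2.2.1.1 (add F W):
                        ○ open, literals {W=F, Z=F}.
                      branch 2.1.2.2.1.2 (add F \lnot Z):
                        × closes — contains both Z and \lnot Z.
                  branch 2.1.2.2.2 (add F Y):
                    ○ open, literals {Y=F, Z=F}.
      branch 2.2 (add T ((\lnot Y \lor V) \lor (\lnot W \land X))):
        T ((\lnot Y \lor V) \lor (\lnot W \land X)): β-rule — branch into T (\lnot Y \lor V)  //  T (\lnot W \land X).
          branch 2.2.1 (add T (\lnot Y \lor V)):
            T (\lnot Y \lor V): β-rule — branch into T \lnot Y  //  T V.
              branch 2.2.1.1 (add T \lnot Y):
                ○ open, literals {Y=F, Z=F}.
              branch 2.2.1.2 (add T V):
                ○ open, literals {V=T, Z=F}.
          branch 2.2.2 (add T (\lnot W \land X)):
            T (\lnot W \land X): α-rule — add T \lnot W, T X.
            ○ open, literals {W=F, X=T, Z=F}.
4 branches closed, 12 open.
An open branch gives a countermodel: V=F, W=T, X=T, Y=T, Z=T (unmentioned atoms arbitrary); under it the original formula is false.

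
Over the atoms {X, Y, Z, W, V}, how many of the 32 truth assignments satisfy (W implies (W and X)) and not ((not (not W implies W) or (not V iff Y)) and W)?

Initial set: {((W implies (W and X)) and not ((not (not W implies W) or (not V iff Y)) and W))}.
((W implies (W and X)) and not ((not (not W implies W) or (not V iff Y)) and W)): α-rule — add (W implies (W and X)), not ((not (not W implies W) or (not V iff Y)) and W).
(W implies (W and X)): β-rule — branch into not W  //  (W and X).
  branch 1 (add not W):
    not ((not (not W implies W) or (not V iff Y)) and W): β-rule — branch into not (not (not W implies W) or (not V iff Y))  //  not W.
      branch 1.1 (add not (not (not W implies W) or (not V iff Y))):
        not (not (not W implies W) or (not V iff Y)): α-rule — add not not (not W implies W), not (not V iff Y).
        not not (not W implies W): β-rule — branch into not not W  //  W.
          branch 1.1.1 (add not not W):
            × closes — contains both W and not W.
          branch 1.1.2 (add W):
            × closes — contains both W and not W.
      branch 1.2 (add not W):
        ○ open, literals {W=false}.
  branch 2 (add (W and X)):
    (W and X): α-rule — add W, X.
    not ((not (not W implies W) or (not V iff Y)) and W): β-rule — branch into not (not (not W implies W) or (not V iff Y))  //  not W.
      branch 2.1 (add not (not (not W implies W) or (not V iff Y))):
        not (not (not W implies W) or (not V iff Y)): α-rule — add not not (not W implies W), not (not V iff Y).
        not not (not W implies W): β-rule — branch into not not W  //  W.
          branch 2.1.1 (add not not W):
            not (not V iff Y): β-rule — branch into not V, not Y  //  not not V, Y.
              branch 2.1.1.1 (add not V, not Y):
                ○ open, literals {V=false, W=true, X=true, Y=false}.
              branch 2.1.1.2 (add not not V, Y):
                ○ open, literals {V=true, W=true, X=true, Y=true}.
          branch 2.1.2 (add W):
            not (not V iff Y): β-rule — branch into not V, not Y  //  not not V, Y.
              branch 2.1.2.1 (add not V, not Y):
                ○ open, literals {V=false, W=true, X=true, Y=false}.
              branch 2.1.2.2 (add not not V, Y):
                ○ open, literals {V=true, W=true, X=true, Y=true}.
      branch 2.2 (add not W):
        × closes — contains both W and not W.
3 branches closed, 5 open.
Each open branch fixes some atoms; the unmentioned ones are free. Counting distinct full assignments: branch {W=false} (X, Y, Z, V) contributes 16 new; branch {V=false, W=true, X=true, Y=false} (Z) contributes 2 new; branch {V=true, W=true, X=true, Y=true} (Z) contributes 2 new; branch {V=false, W=true, X=true, Y=false} (Z) contributes 0 new; branch {V=true, W=true, X=true, Y=true} (Z) contributes 0 new. Total: 20.

20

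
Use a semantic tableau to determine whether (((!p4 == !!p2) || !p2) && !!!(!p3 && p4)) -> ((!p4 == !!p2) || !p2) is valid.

Assume the negation and expand:
Initial set: {!((((!p4 == !!p2) || !p2) && !!!(!p3 && p4)) -> ((!p4 == !!p2) || !p2))}.
!((((!p4 == !!p2) || !p2) && !!!(!p3 && p4)) -> ((!p4 == !!p2) || !p2)): α-rule — add (((!p4 == !!p2) || !p2) && !!!(!p3 && p4)), !((!p4 == !!p2) || !p2).
(((!p4 == !!p2) || !p2) && !!!(!p3 && p4)): α-rule — add ((!p4 == !!p2) || !p2), !!!(!p3 && p4).
!((!p4 == !!p2) || !p2): α-rule — add !(!p4 == !!p2), !!p2.
!!!(!p3 && p4): drop double negation, giving !(!p3 && p4).
((!p4 == !!p2) || !p2): β-rule — branch into (!p4 == !!p2)  //  !p2.
  branch 1 (add (!p4 == !!p2)):
    !(!p4 == !!p2): β-rule — branch into !p4, !!!p2  //  !!p4, !!p2.
      branch 1.1 (add !p4, !!!p2):
        !!!p2: drop double negation, giving !p2.
        × closes — contains both p2 and !p2.
      branch 1.2 (add !!p4, !!p2):
        !!p2: drop double negation, giving p2.
        !(!p3 && p4): β-rule — branch into !!p3  //  !p4.
          branch 1.2.1 (add !!p3):
            (!p4 == !!p2): β-rule — branch into !p4, !!p2  //  !!p4, !!!p2.
              branch 1.2.1.1 (add !p4, !!p2):
                × closes — contains both p4 and !p4.
              branch 1.2.1.2 (add !!p4, !!!p2):
                !!!p2: drop double negation, giving !p2.
                × closes — contains both p2 and !p2.
          branch 1.2.2 (add !p4):
            × closes — contains both p4 and !p4.
  branch 2 (add !p2):
    × closes — contains both p2 and !p2.
All 5 branches close.
Every branch closed, so the negation is unsatisfiable and the formula is valid.

Valid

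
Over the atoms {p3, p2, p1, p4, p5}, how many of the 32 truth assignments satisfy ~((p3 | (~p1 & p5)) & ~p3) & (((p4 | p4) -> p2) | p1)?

Initial set: {T (~((p3 | (~p1 & p5)) & ~p3) & (((p4 | p4) -> p2) | p1))}.
T (~((p3 | (~p1 & p5)) & ~p3) & (((p4 | p4) -> p2) | p1)): α-rule — add T ~((p3 | (~p1 & p5)) & ~p3), T (((p4 | p4) -> p2) | p1).
T ~((p3 | (~p1 & p5)) & ~p3): β-rule — branch into F (p3 | (~p1 & p5))  //  F ~p3.
  branch 1 (add F (p3 | (~p1 & p5))):
    F (p3 | (~p1 & p5)): α-rule — add F p3, F (~p1 & p5).
    T (((p4 | p4) -> p2) | p1): β-rule — branch into T ((p4 | p4) -> p2)  //  T p1.
      branch 1.1 (add T ((p4 | p4) -> p2)):
        F (~p1 & p5): β-rule — branch into F ~p1  //  F p5.
          branch 1.1.1 (add F ~p1):
            T ((p4 | p4) -> p2): β-rule — branch into F (p4 | p4)  //  T p2.
              branch 1.1.1.1 (add F (p4 | p4)):
                F (p4 | p4): α-rule — add F p4, F p4.
                ○ open, literals {p1=T, p3=F, p4=F}.
              branch 1.1.1.2 (add T p2):
                ○ open, literals {p1=T, p2=T, p3=F}.
          branch 1.1.2 (add F p5):
            T ((p4 | p4) -> p2): β-rule — branch into F (p4 | p4)  //  T p2.
              branch 1.1.2.1 (add F (p4 | p4)):
                F (p4 | p4): α-rule — add F p4, F p4.
                ○ open, literals {p3=F, p4=F, p5=F}.
              branch 1.1.2.2 (add T p2):
                ○ open, literals {p2=T, p3=F, p5=F}.
      branch 1.2 (add T p1):
        F (~p1 & p5): β-rule — branch into F ~p1  //  F p5.
          branch 1.2.1 (add F ~p1):
            ○ open, literals {p1=T, p3=F}.
          branch 1.2.2 (add F p5):
            ○ open, literals {p1=T, p3=F, p5=F}.
  branch 2 (add F ~p3):
    T (((p4 | p4) -> p2) | p1): β-rule — branch into T ((p4 | p4) -> p2)  //  T p1.
      branch 2.1 (add T ((p4 | p4) -> p2)):
        T ((p4 | p4) -> p2): β-rule — branch into F (p4 | p4)  //  T p2.
          branch 2.1.1 (add F (p4 | p4)):
            F (p4 | p4): α-rule — add F p4, F p4.
            ○ open, literals {p3=T, p4=F}.
          branch 2.1.2 (add T p2):
            ○ open, literals {p2=T, p3=T}.
      branch 2.2 (add T p1):
        ○ open, literals {p1=T, p3=T}.
0 branches closed, 9 open.
Each open branch fixes some atoms; the unmentioned ones are free. Counting distinct full assignments: branch {p1=T, p3=F, p4=F} (p2, p5) contributes 4 new; branch {p1=T, p2=T, p3=F} (p4, p5) contributes 2 new; branch {p3=F, p4=F, p5=F} (p2, p1) contributes 2 new; branch {p2=T, p3=F, p5=F} (p1, p4) contributes 1 new; branch {p1=T, p3=F} (p2, p4, p5) contributes 2 new; branch {p1=T, p3=F, p5=F} (p2, p4) contributes 0 new; branch {p3=T, p4=F} (p2, p1, p5) contributes 8 new; branch {p2=T, p3=T} (p1, p4, p5) contributes 4 new; branch {p1=T, p3=T} (p2, p4, p5) contributes 2 new. Total: 25.

25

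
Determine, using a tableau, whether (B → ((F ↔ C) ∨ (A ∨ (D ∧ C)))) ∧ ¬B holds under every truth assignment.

Not valid

Assume the negation and expand:
Initial set: {¬((B → ((F ↔ C) ∨ (A ∨ (D ∧ C)))) ∧ ¬B)}.
¬((B → ((F ↔ C) ∨ (A ∨ (D ∧ C)))) ∧ ¬B): β-rule — branch into ¬(B → ((F ↔ C) ∨ (A ∨ (D ∧ C))))  //  ¬¬B.
  branch 1 (add ¬(B → ((F ↔ C) ∨ (A ∨ (D ∧ C))))):
    ¬(B → ((F ↔ C) ∨ (A ∨ (D ∧ C)))): α-rule — add B, ¬((F ↔ C) ∨ (A ∨ (D ∧ C))).
    ¬((F ↔ C) ∨ (A ∨ (D ∧ C))): α-rule — add ¬(F ↔ C), ¬(A ∨ (D ∧ C)).
    ¬(A ∨ (D ∧ C)): α-rule — add ¬A, ¬(D ∧ C).
    ¬(F ↔ C): β-rule — branch into F, ¬C  //  ¬F, C.
      branch 1.1 (add F, ¬C):
        ¬(D ∧ C): β-rule — branch into ¬D  //  ¬C.
          branch 1.1.1 (add ¬D):
            ○ open, literals {A=0, B=1, C=0, D=0, F=1}.
          branch 1.1.2 (add ¬C):
            ○ open, literals {A=0, B=1, C=0, F=1}.
      branch 1.2 (add ¬F, C):
        ¬(D ∧ C): β-rule — branch into ¬D  //  ¬C.
          branch 1.2.1 (add ¬D):
            ○ open, literals {A=0, B=1, C=1, D=0, F=0}.
          branch 1.2.2 (add ¬C):
            × closes — contains both C and ¬C.
  branch 2 (add ¬¬B):
    ○ open, literals {B=1}.
1 branch closed, 4 open.
An open branch gives a countermodel: A=0, B=1, C=0, D=0, F=1 (unmentioned atoms arbitrary); under it the original formula is false.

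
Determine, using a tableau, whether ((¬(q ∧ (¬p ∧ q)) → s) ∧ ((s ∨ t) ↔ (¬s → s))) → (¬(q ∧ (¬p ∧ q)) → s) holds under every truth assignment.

Valid

Assume the negation and expand:
Initial set: {F (((¬(q ∧ (¬p ∧ q)) → s) ∧ ((s ∨ t) ↔ (¬s → s))) → (¬(q ∧ (¬p ∧ q)) → s))}.
F (((¬(q ∧ (¬p ∧ q)) → s) ∧ ((s ∨ t) ↔ (¬s → s))) → (¬(q ∧ (¬p ∧ q)) → s)): α-rule — add T ((¬(q ∧ (¬p ∧ q)) → s) ∧ ((s ∨ t) ↔ (¬s → s))), F (¬(q ∧ (¬p ∧ q)) → s).
T ((¬(q ∧ (¬p ∧ q)) → s) ∧ ((s ∨ t) ↔ (¬s → s))): α-rule — add T (¬(q ∧ (¬p ∧ q)) → s), T ((s ∨ t) ↔ (¬s → s)).
F (¬(q ∧ (¬p ∧ q)) → s): α-rule — add T ¬(q ∧ (¬p ∧ q)), F s.
T (¬(q ∧ (¬p ∧ q)) → s): β-rule — branch into F ¬(q ∧ (¬p ∧ q))  //  T s.
  branch 1 (add F ¬(q ∧ (¬p ∧ q))):
    F ¬(q ∧ (¬p ∧ q)): α-rule — add T q, T (¬p ∧ q).
    T (¬p ∧ q): α-rule — add T ¬p, T q.
    T ((s ∨ t) ↔ (¬s → s)): β-rule — branch into T (s ∨ t), T (¬s → s)  //  F (s ∨ t), F (¬s → s).
      branch 1.1 (add T (s ∨ t), T (¬s → s)):
        T ¬(q ∧ (¬p ∧ q)): β-rule — branch into F q  //  F (¬p ∧ q).
          branch 1.1.1 (add F q):
            × closes — contains both q and ¬q.
          branch 1.1.2 (add F (¬p ∧ q)):
            T (s ∨ t): β-rule — branch into T s  //  T t.
              branch 1.1.2.1 (add T s):
                × closes — contains both s and ¬s.
              branch 1.1.2.2 (add T t):
                T (¬s → s): β-rule — branch into F ¬s  //  T s.
                  branch 1.1.2.2.1 (add F ¬s):
                    × closes — contains both s and ¬s.
                  branch 1.1.2.2.2 (add T s):
                    × closes — contains both s and ¬s.
      branch 1.2 (add F (s ∨ t), F (¬s → s)):
        F (s ∨ t): α-rule — add F s, F t.
        F (¬s → s): α-rule — add T ¬s, F s.
        T ¬(q ∧ (¬p ∧ q)): β-rule — branch into F q  //  F (¬p ∧ q).
          branch 1.2.1 (add F q):
            × closes — contains both q and ¬q.
          branch 1.2.2 (add F (¬p ∧ q)):
            F (¬p ∧ q): β-rule — branch into F ¬p  //  F q.
              branch 1.2.2.1 (add F ¬p):
                × closes — contains both p and ¬p.
              branch 1.2.2.2 (add F q):
                × closes — contains both q and ¬q.
  branch 2 (add T s):
    × closes — contains both s and ¬s.
All 8 branches close.
Every branch closed, so the negation is unsatisfiable and the formula is valid.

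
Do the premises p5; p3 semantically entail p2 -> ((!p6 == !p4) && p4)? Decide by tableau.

No

Initial set: {T p5; T p3; F (p2 -> ((!p6 == !p4) && p4))}.
F (p2 -> ((!p6 == !p4) && p4)): α-rule — add T p2, F ((!p6 == !p4) && p4).
F ((!p6 == !p4) && p4): β-rule — branch into F (!p6 == !p4)  //  F p4.
  branch 1 (add F (!p6 == !p4)):
    F (!p6 == !p4): β-rule — branch into T !p6, F !p4  //  F !p6, T !p4.
      branch 1.1 (add T !p6, F !p4):
        ○ open, literals {p2=true, p3=true, p4=true, p5=true, p6=false}.
      branch 1.2 (add F !p6, T !p4):
        ○ open, literals {p2=true, p3=true, p4=false, p5=true, p6=true}.
  branch 2 (add F p4):
    ○ open, literals {p2=true, p3=true, p4=false, p5=true}.
0 branches closed, 3 open.
An open branch gives a countermodel: p2=true, p3=true, p4=true, p5=true, p6=false (unmentioned atoms arbitrary); the premises hold there but the conclusion fails.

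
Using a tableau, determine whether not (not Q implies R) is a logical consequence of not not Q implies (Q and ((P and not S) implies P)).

Initial set: {(not not Q implies (Q and ((P and not S) implies P))); not not (not Q implies R)}.
(not not Q implies (Q and ((P and not S) implies P))): β-rule — branch into not not not Q  //  (Q and ((P and not S) implies P)).
  branch 1 (add not not not Q):
    not not not Q: drop double negation, giving not Q.
    not not (not Q implies R): β-rule — branch into not not Q  //  R.
      branch 1.1 (add not not Q):
        × closes — contains both Q and not Q.
      branch 1.2 (add R):
        ○ open, literals {Q=false, R=true}.
  branch 2 (add (Q and ((P and not S) implies P))):
    (Q and ((P and not S) implies P)): α-rule — add Q, ((P and not S) implies P).
    not not (not Q implies R): β-rule — branch into not not Q  //  R.
      branch 2.1 (add not not Q):
        ((P and not S) implies P): β-rule — branch into not (P and not S)  //  P.
          branch 2.1.1 (add not (P and not S)):
            not (P and not S): β-rule — branch into not P  //  not not S.
              branch 2.1.1.1 (add not P):
                ○ open, literals {P=false, Q=true}.
              branch 2.1.1.2 (add not not S):
                ○ open, literals {Q=true, S=true}.
          branch 2.1.2 (add P):
            ○ open, literals {P=true, Q=true}.
      branch 2.2 (add R):
        ((P and not S) implies P): β-rule — branch into not (P and not S)  //  P.
          branch 2.2.1 (add not (P and not S)):
            not (P and not S): β-rule — branch into not P  //  not not S.
              branch 2.2.1.1 (add not P):
                ○ open, literals {P=false, Q=true, R=true}.
              branch 2.2.1.2 (add not not S):
                ○ open, literals {Q=true, R=true, S=true}.
          branch 2.2.2 (add P):
            ○ open, literals {P=true, Q=true, R=true}.
1 branch closed, 7 open.
An open branch gives a countermodel: Q=false, R=true (unmentioned atoms arbitrary); the premises hold there but the conclusion fails.

No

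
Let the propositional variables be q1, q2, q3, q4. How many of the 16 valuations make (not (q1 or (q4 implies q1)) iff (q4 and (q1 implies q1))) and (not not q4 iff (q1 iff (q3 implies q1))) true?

4

Initial set: {((not (q1 or (q4 implies q1)) iff (q4 and (q1 implies q1))) and (not not q4 iff (q1 iff (q3 implies q1))))}.
((not (q1 or (q4 implies q1)) iff (q4 and (q1 implies q1))) and (not not q4 iff (q1 iff (q3 implies q1)))): α-rule — add (not (q1 or (q4 implies q1)) iff (q4 and (q1 implies q1))), (not not q4 iff (q1 iff (q3 implies q1))).
(not (q1 or (q4 implies q1)) iff (q4 and (q1 implies q1))): β-rule — branch into not (q1 or (q4 implies q1)), (q4 and (q1 implies q1))  //  not not (q1 or (q4 implies q1)), not (q4 and (q1 implies q1)).
  branch 1 (add not (q1 or (q4 implies q1)), (q4 and (q1 implies q1))):
    not (q1 or (q4 implies q1)): α-rule — add not q1, not (q4 implies q1).
    (q4 and (q1 implies q1)): α-rule — add q4, (q1 implies q1).
    not (q4 implies q1): α-rule — add q4, not q1.
    (not not q4 iff (q1 iff (q3 implies q1))): β-rule — branch into not not q4, (q1 iff (q3 implies q1))  //  not not not q4, not (q1 iff (q3 implies q1)).
      branch 1.1 (add not not q4, (q1 iff (q3 implies q1))):
        not not q4: drop double negation, giving q4.
        (q1 implies q1): β-rule — branch into not q1  //  q1.
          branch 1.1.1 (add not q1):
            (q1 iff (q3 implies q1)): β-rule — branch into q1, (q3 implies q1)  //  not q1, not (q3 implies q1).
              branch 1.1.1.1 (add q1, (q3 implies q1)):
                × closes — contains both q1 and not q1.
              branch 1.1.1.2 (add not q1, not (q3 implies q1)):
                not (q3 implies q1): α-rule — add q3, not q1.
                ○ open, literals {q1=0, q3=1, q4=1}.
          branch 1.1.2 (add q1):
            × closes — contains both q1 and not q1.
      branch 1.2 (add not not not q4, not (q1 iff (q3 implies q1))):
        not not not q4: drop double negation, giving not q4.
        × closes — contains both q4 and not q4.
  branch 2 (add not not (q1 or (q4 implies q1)), not (q4 and (q1 implies q1))):
    (not not q4 iff (q1 iff (q3 implies q1))): β-rule — branch into not not q4, (q1 iff (q3 implies q1))  //  not not not q4, not (q1 iff (q3 implies q1)).
      branch 2.1 (add not not q4, (q1 iff (q3 implies q1))):
        not not q4: drop double negation, giving q4.
        not not (q1 or (q4 implies q1)): β-rule — branch into q1  //  (q4 implies q1).
          branch 2.1.1 (add q1):
            not (q4 and (q1 implies q1)): β-rule — branch into not q4  //  not (q1 implies q1).
              branch 2.1.1.1 (add not q4):
                × closes — contains both q4 and not q4.
              branch 2.1.1.2 (add not (q1 implies q1)):
                not (q1 implies q1): α-rule — add q1, not q1.
                × closes — contains both q1 and not q1.
          branch 2.1.2 (add (q4 implies q1)):
            not (q4 and (q1 implies q1)): β-rule — branch into not q4  //  not (q1 implies q1).
              branch 2.1.2.1 (add not q4):
                × closes — contains both q4 and not q4.
              branch 2.1.2.2 (add not (q1 implies q1)):
                not (q1 implies q1): α-rule — add q1, not q1.
                × closes — contains both q1 and not q1.
      branch 2.2 (add not not not q4, not (q1 iff (q3 implies q1))):
        not not not q4: drop double negation, giving not q4.
        not not (q1 or (q4 implies q1)): β-rule — branch into q1  //  (q4 implies q1).
          branch 2.2.1 (add q1):
            not (q4 and (q1 implies q1)): β-rule — branch into not q4  //  not (q1 implies q1).
              branch 2.2.1.1 (add not q4):
                not (q1 iff (q3 implies q1)): β-rule — branch into q1, not (q3 implies q1)  //  not q1, (q3 implies q1).
                  branch 2.2.1.1.1 (add q1, not (q3 implies q1)):
                    not (q3 implies q1): α-rule — add q3, not q1.
                    × closes — contains both q1 and not q1.
                  branch 2.2.1.1.2 (add not q1, (q3 implies q1)):
                    × closes — contains both q1 and not q1.
              branch 2.2.1.2 (add not (q1 implies q1)):
                not (q1 implies q1): α-rule — add q1, not q1.
                × closes — contains both q1 and not q1.
          branch 2.2.2 (add (q4 implies q1)):
            not (q4 and (q1 implies q1)): β-rule — branch into not q4  //  not (q1 implies q1).
              branch 2.2.2.1 (add not q4):
                not (q1 iff (q3 implies q1)): β-rule — branch into q1, not (q3 implies q1)  //  not q1, (q3 implies q1).
                  branch 2.2.2.1.1 (add q1, not (q3 implies q1)):
                    not (q3 implies q1): α-rule — add q3, not q1.
                    × closes — contains both q1 and not q1.
                  branch 2.2.2.1.2 (add not q1, (q3 implies q1)):
                    (q4 implies q1): β-rule — branch into not q4  //  q1.
                      branch 2.2.2.1.2.1 (add not q4):
                        (q3 implies q1): β-rule — branch into not q3  //  q1.
                          branch 2.2.2.1.2.1.1 (add not q3):
                            ○ open, literals {q1=0, q3=0, q4=0}.
                          branch 2.2.2.1.2.1.2 (add q1):
                            × closes — contains both q1 and not q1.
                      branch 2.2.2.1.2.2 (add q1):
                        × closes — contains both q1 and not q1.
              branch 2.2.2.2 (add not (q1 implies q1)):
                not (q1 implies q1): α-rule — add q1, not q1.
                × closes — contains both q1 and not q1.
14 branches closed, 2 open.
Each open branch fixes some atoms; the unmentioned ones are free. Counting distinct full assignments: branch {q1=0, q3=1, q4=1} (q2) contributes 2 new; branch {q1=0, q3=0, q4=0} (q2) contributes 2 new. Total: 4.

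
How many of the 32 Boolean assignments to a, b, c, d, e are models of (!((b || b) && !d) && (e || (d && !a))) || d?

20

Initial set: {((!((b || b) && !d) && (e || (d && !a))) || d)}.
((!((b || b) && !d) && (e || (d && !a))) || d): β-rule — branch into (!((b || b) && !d) && (e || (d && !a)))  //  d.
  branch 1 (add (!((b || b) && !d) && (e || (d && !a)))):
    (!((b || b) && !d) && (e || (d && !a))): α-rule — add !((b || b) && !d), (e || (d && !a)).
    !((b || b) && !d): β-rule — branch into !(b || b)  //  !!d.
      branch 1.1 (add !(b || b)):
        !(b || b): α-rule — add !b, !b.
        (e || (d && !a)): β-rule — branch into e  //  (d && !a).
          branch 1.1.1 (add e):
            ○ open, literals {b=F, e=T}.
          branch 1.1.2 (add (d && !a)):
            (d && !a): α-rule — add d, !a.
            ○ open, literals {a=F, b=F, d=T}.
      branch 1.2 (add !!d):
        (e || (d && !a)): β-rule — branch into e  //  (d && !a).
          branch 1.2.1 (add e):
            ○ open, literals {d=T, e=T}.
          branch 1.2.2 (add (d && !a)):
            (d && !a): α-rule — add d, !a.
            ○ open, literals {a=F, d=T}.
  branch 2 (add d):
    ○ open, literals {d=T}.
0 branches closed, 5 open.
Each open branch fixes some atoms; the unmentioned ones are free. Counting distinct full assignments: branch {b=F, e=T} (a, c, d) contributes 8 new; branch {a=F, b=F, d=T} (c, e) contributes 2 new; branch {d=T, e=T} (a, b, c) contributes 4 new; branch {a=F, d=T} (b, c, e) contributes 2 new; branch {d=T} (a, b, c, e) contributes 4 new. Total: 20.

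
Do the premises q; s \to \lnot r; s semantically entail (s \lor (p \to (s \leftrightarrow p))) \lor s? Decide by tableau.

Initial set: {T q; T (s \to \lnot r); T s; F ((s \lor (p \to (s \leftrightarrow p))) \lor s)}.
F ((s \lor (p \to (s \leftrightarrow p))) \lor s): α-rule — add F (s \lor (p \to (s \leftrightarrow p))), F s.
× closes — contains both s and \lnot s.
All 1 branch closes.
Every branch closed, so the premises entail the conclusion.

Yes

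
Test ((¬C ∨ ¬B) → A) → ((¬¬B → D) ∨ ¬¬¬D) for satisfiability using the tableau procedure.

Satisfiable

Initial set: {(((¬C ∨ ¬B) → A) → ((¬¬B → D) ∨ ¬¬¬D))}.
(((¬C ∨ ¬B) → A) → ((¬¬B → D) ∨ ¬¬¬D)): β-rule — branch into ¬((¬C ∨ ¬B) → A)  //  ((¬¬B → D) ∨ ¬¬¬D).
  branch 1 (add ¬((¬C ∨ ¬B) → A)):
    ¬((¬C ∨ ¬B) → A): α-rule — add (¬C ∨ ¬B), ¬A.
    (¬C ∨ ¬B): β-rule — branch into ¬C  //  ¬B.
      branch 1.1 (add ¬C):
        ○ open, literals {A=false, C=false}.
      branch 1.2 (add ¬B):
        ○ open, literals {A=false, B=false}.
  branch 2 (add ((¬¬B → D) ∨ ¬¬¬D)):
    ((¬¬B → D) ∨ ¬¬¬D): β-rule — branch into (¬¬B → D)  //  ¬¬¬D.
      branch 2.1 (add (¬¬B → D)):
        (¬¬B → D): β-rule — branch into ¬¬¬B  //  D.
          branch 2.1.1 (add ¬¬¬B):
            ¬¬¬B: drop double negation, giving ¬B.
            ○ open, literals {B=false}.
          branch 2.1.2 (add D):
            ○ open, literals {D=true}.
      branch 2.2 (add ¬¬¬D):
        ¬¬¬D: drop double negation, giving ¬D.
        ○ open, literals {D=false}.
0 branches closed, 5 open.
An open branch gives a satisfying assignment: A=false, C=false.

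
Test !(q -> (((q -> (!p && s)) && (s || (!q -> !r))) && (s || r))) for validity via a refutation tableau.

Not valid

Assume the negation and expand:
Initial set: {!!(q -> (((q -> (!p && s)) && (s || (!q -> !r))) && (s || r)))}.
!!(q -> (((q -> (!p && s)) && (s || (!q -> !r))) && (s || r))): β-rule — branch into !q  //  (((q -> (!p && s)) && (s || (!q -> !r))) && (s || r)).
  branch 1 (add !q):
    ○ open, literals {q=F}.
  branch 2 (add (((q -> (!p && s)) && (s || (!q -> !r))) && (s || r))):
    (((q -> (!p && s)) && (s || (!q -> !r))) && (s || r)): α-rule — add ((q -> (!p && s)) && (s || (!q -> !r))), (s || r).
    ((q -> (!p && s)) && (s || (!q -> !r))): α-rule — add (q -> (!p && s)), (s || (!q -> !r)).
    (s || r): β-rule — branch into s  //  r.
      branch 2.1 (add s):
        (q -> (!p && s)): β-rule — branch into !q  //  (!p && s).
          branch 2.1.1 (add !q):
            (s || (!q -> !r)): β-rule — branch into s  //  (!q -> !r).
              branch 2.1.1.1 (add s):
                ○ open, literals {q=F, s=T}.
              branch 2.1.1.2 (add (!q -> !r)):
                (!q -> !r): β-rule — branch into !!q  //  !r.
                  branch 2.1.1.2.1 (add !!q):
                    × closes — contains both q and !q.
                  branch 2.1.1.2.2 (add !r):
                    ○ open, literals {q=F, r=F, s=T}.
          branch 2.1.2 (add (!p && s)):
            (!p && s): α-rule — add !p, s.
            (s || (!q -> !r)): β-rule — branch into s  //  (!q -> !r).
              branch 2.1.2.1 (add s):
                ○ open, literals {p=F, s=T}.
              branch 2.1.2.2 (add (!q -> !r)):
                (!q -> !r): β-rule — branch into !!q  //  !r.
                  branch 2.1.2.2.1 (add !!q):
                    ○ open, literals {p=F, q=T, s=T}.
                  branch 2.1.2.2.2 (add !r):
                    ○ open, literals {p=F, r=F, s=T}.
      branch 2.2 (add r):
        (q -> (!p && s)): β-rule — branch into !q  //  (!p && s).
          branch 2.2.1 (add !q):
            (s || (!q -> !r)): β-rule — branch into s  //  (!q -> !r).
              branch 2.2.1.1 (add s):
                ○ open, literals {q=F, r=T, s=T}.
              branch 2.2.1.2 (add (!q -> !r)):
                (!q -> !r): β-rule — branch into !!q  //  !r.
                  branch 2.2.1.2.1 (add !!q):
                    × closes — contains both q and !q.
                  branch 2.2.1.2.2 (add !r):
                    × closes — contains both r and !r.
          branch 2.2.2 (add (!p && s)):
            (!p && s): α-rule — add !p, s.
            (s || (!q -> !r)): β-rule — branch into s  //  (!q -> !r).
              branch 2.2.2.1 (add s):
                ○ open, literals {p=F, r=T, s=T}.
              branch 2.2.2.2 (add (!q -> !r)):
                (!q -> !r): β-rule — branch into !!q  //  !r.
                  branch 2.2.2.2.1 (add !!q):
                    ○ open, literals {p=F, q=T, r=T, s=T}.
                  branch 2.2.2.2.2 (add !r):
                    × closes — contains both r and !r.
4 branches closed, 9 open.
An open branch gives a countermodel: q=F (unmentioned atoms arbitrary); under it the original formula is false.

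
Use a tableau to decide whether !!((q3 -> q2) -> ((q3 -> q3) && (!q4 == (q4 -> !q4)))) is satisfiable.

Initial set: {!!((q3 -> q2) -> ((q3 -> q3) && (!q4 == (q4 -> !q4))))}.
!!((q3 -> q2) -> ((q3 -> q3) && (!q4 == (q4 -> !q4)))): drop double negation, giving ((q3 -> q2) -> ((q3 -> q3) && (!q4 == (q4 -> !q4)))).
((q3 -> q2) -> ((q3 -> q3) && (!q4 == (q4 -> !q4)))): β-rule — branch into !(q3 -> q2)  //  ((q3 -> q3) && (!q4 == (q4 -> !q4))).
  branch 1 (add !(q3 -> q2)):
    !(q3 -> q2): α-rule — add q3, !q2.
    ○ open, literals {q2=F, q3=T}.
  branch 2 (add ((q3 -> q3) && (!q4 == (q4 -> !q4)))):
    ((q3 -> q3) && (!q4 == (q4 -> !q4))): α-rule — add (q3 -> q3), (!q4 == (q4 -> !q4)).
    (q3 -> q3): β-rule — branch into !q3  //  q3.
      branch 2.1 (add !q3):
        (!q4 == (q4 -> !q4)): β-rule — branch into !q4, (q4 -> !q4)  //  !!q4, !(q4 -> !q4).
          branch 2.1.1 (add !q4, (q4 -> !q4)):
            (q4 -> !q4): β-rule — branch into !q4  //  !q4.
              branch 2.1.1.1 (add !q4):
                ○ open, literals {q3=F, q4=F}.
              branch 2.1.1.2 (add !q4):
                ○ open, literals {q3=F, q4=F}.
          branch 2.1.2 (add !!q4, !(q4 -> !q4)):
            !(q4 -> !q4): α-rule — add q4, !!q4.
            ○ open, literals {q3=F, q4=T}.
      branch 2.2 (add q3):
        (!q4 == (q4 -> !q4)): β-rule — branch into !q4, (q4 -> !q4)  //  !!q4, !(q4 -> !q4).
          branch 2.2.1 (add !q4, (q4 -> !q4)):
            (q4 -> !q4): β-rule — branch into !q4  //  !q4.
              branch 2.2.1.1 (add !q4):
                ○ open, literals {q3=T, q4=F}.
              branch 2.2.1.2 (add !q4):
                ○ open, literals {q3=T, q4=F}.
          branch 2.2.2 (add !!q4, !(q4 -> !q4)):
            !(q4 -> !q4): α-rule — add q4, !!q4.
            ○ open, literals {q3=T, q4=T}.
0 branches closed, 7 open.
An open branch gives a satisfying assignment: q2=F, q3=T.

Satisfiable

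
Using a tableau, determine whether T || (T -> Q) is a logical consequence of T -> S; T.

Initial set: {(T -> S); T; !(T || (T -> Q))}.
!(T || (T -> Q)): α-rule — add !T, !(T -> Q).
× closes — contains both T and !T.
All 1 branch closes.
Every branch closed, so the premises entail the conclusion.

Yes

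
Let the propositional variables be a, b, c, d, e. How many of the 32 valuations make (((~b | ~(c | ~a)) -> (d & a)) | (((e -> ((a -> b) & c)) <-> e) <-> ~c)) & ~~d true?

13

Initial set: {((((~b | ~(c | ~a)) -> (d & a)) | (((e -> ((a -> b) & c)) <-> e) <-> ~c)) & ~~d)}.
((((~b | ~(c | ~a)) -> (d & a)) | (((e -> ((a -> b) & c)) <-> e) <-> ~c)) & ~~d): α-rule — add (((~b | ~(c | ~a)) -> (d & a)) | (((e -> ((a -> b) & c)) <-> e) <-> ~c)), ~~d.
~~d: drop double negation, giving d.
(((~b | ~(c | ~a)) -> (d & a)) | (((e -> ((a -> b) & c)) <-> e) <-> ~c)): β-rule — branch into ((~b | ~(c | ~a)) -> (d & a))  //  (((e -> ((a -> b) & c)) <-> e) <-> ~c).
  branch 1 (add ((~b | ~(c | ~a)) -> (d & a))):
    ((~b | ~(c | ~a)) -> (d & a)): β-rule — branch into ~(~b | ~(c | ~a))  //  (d & a).
      branch 1.1 (add ~(~b | ~(c | ~a))):
        ~(~b | ~(c | ~a)): α-rule — add ~~b, ~~(c | ~a).
        ~~(c | ~a): β-rule — branch into c  //  ~a.
          branch 1.1.1 (add c):
            ○ open, literals {b=T, c=T, d=T}.
          branch 1.1.2 (add ~a):
            ○ open, literals {a=F, b=T, d=T}.
      branch 1.2 (add (d & a)):
        (d & a): α-rule — add d, a.
        ○ open, literals {a=T, d=T}.
  branch 2 (add (((e -> ((a -> b) & c)) <-> e) <-> ~c)):
    (((e -> ((a -> b) & c)) <-> e) <-> ~c): β-rule — branch into ((e -> ((a -> b) & c)) <-> e), ~c  //  ~((e -> ((a -> b) & c)) <-> e), ~~c.
      branch 2.1 (add ((e -> ((a -> b) & c)) <-> e), ~c):
        ((e -> ((a -> b) & c)) <-> e): β-rule — branch into (e -> ((a -> b) & c)), e  //  ~(e -> ((a -> b) & c)), ~e.
          branch 2.1.1 (add (e -> ((a -> b) & c)), e):
            (e -> ((a -> b) & c)): β-rule — branch into ~e  //  ((a -> b) & c).
              branch 2.1.1.1 (add ~e):
                × closes — contains both e and ~e.
              branch 2.1.1.2 (add ((a -> b) & c)):
                ((a -> b) & c): α-rule — add (a -> b), c.
                × closes — contains both c and ~c.
          branch 2.1.2 (add ~(e -> ((a -> b) & c)), ~e):
            ~(e -> ((a -> b) & c)): α-rule — add e, ~((a -> b) & c).
            × closes — contains both e and ~e.
      branch 2.2 (add ~((e -> ((a -> b) & c)) <-> e), ~~c):
        ~((e -> ((a -> b) & c)) <-> e): β-rule — branch into (e -> ((a -> b) & c)), ~e  //  ~(e -> ((a -> b) & c)), e.
          branch 2.2.1 (add (e -> ((a -> b) & c)), ~e):
            (e -> ((a -> b) & c)): β-rule — branch into ~e  //  ((a -> b) & c).
              branch 2.2.1.1 (add ~e):
                ○ open, literals {c=T, d=T, e=F}.
              branch 2.2.1.2 (add ((a -> b) & c)):
                ((a -> b) & c): α-rule — add (a -> b), c.
                (a -> b): β-rule — branch into ~a  //  b.
                  branch 2.2.1.2.1 (add ~a):
                    ○ open, literals {a=F, c=T, d=T, e=F}.
                  branch 2.2.1.2.2 (add b):
                    ○ open, literals {b=T, c=T, d=T, e=F}.
          branch 2.2.2 (add ~(e -> ((a -> b) & c)), e):
            ~(e -> ((a -> b) & c)): α-rule — add e, ~((a -> b) & c).
            ~((a -> b) & c): β-rule — branch into ~(a -> b)  //  ~c.
              branch 2.2.2.1 (add ~(a -> b)):
                ~(a -> b): α-rule — add a, ~b.
                ○ open, literals {a=T, b=F, c=T, d=T, e=T}.
              branch 2.2.2.2 (add ~c):
                × closes — contains both c and ~c.
4 branches closed, 7 open.
Each open branch fixes some atoms; the unmentioned ones are free. Counting distinct full assignments: branch {b=T, c=T, d=T} (a, e) contributes 4 new; branch {a=F, b=T, d=T} (c, e) contributes 2 new; branch {a=T, d=T} (b, c, e) contributes 6 new; branch {c=T, d=T, e=F} (a, b) contributes 1 new; branch {a=F, c=T, d=T, e=F} (b) contributes 0 new; branch {b=T, c=T, d=T, e=F} (a) contributes 0 new; branch {a=T, b=F, c=T, d=T, e=T} (none free) contributes 0 new. Total: 13.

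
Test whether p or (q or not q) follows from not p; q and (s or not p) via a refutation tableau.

Yes

Initial set: {T not p; T (q and (s or not p)); F (p or (q or not q))}.
T (q and (s or not p)): α-rule — add T q, T (s or not p).
F (p or (q or not q)): α-rule — add F p, F (q or not q).
F (q or not q): α-rule — add F q, F not q.
× closes — contains both q and not q.
All 1 branch closes.
Every branch closed, so the premises entail the conclusion.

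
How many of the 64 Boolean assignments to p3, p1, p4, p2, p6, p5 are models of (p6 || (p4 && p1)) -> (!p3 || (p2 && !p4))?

Initial set: {((p6 || (p4 && p1)) -> (!p3 || (p2 && !p4)))}.
((p6 || (p4 && p1)) -> (!p3 || (p2 && !p4))): β-rule — branch into !(p6 || (p4 && p1))  //  (!p3 || (p2 && !p4)).
  branch 1 (add !(p6 || (p4 && p1))):
    !(p6 || (p4 && p1)): α-rule — add !p6, !(p4 && p1).
    !(p4 && p1): β-rule — branch into !p4  //  !p1.
      branch 1.1 (add !p4):
        ○ open, literals {p4=F, p6=F}.
      branch 1.2 (add !p1):
        ○ open, literals {p1=F, p6=F}.
  branch 2 (add (!p3 || (p2 && !p4))):
    (!p3 || (p2 && !p4)): β-rule — branch into !p3  //  (p2 && !p4).
      branch 2.1 (add !p3):
        ○ open, literals {p3=F}.
      branch 2.2 (add (p2 && !p4)):
        (p2 && !p4): α-rule — add p2, !p4.
        ○ open, literals {p2=T, p4=F}.
0 branches closed, 4 open.
Each open branch fixes some atoms; the unmentioned ones are free. Counting distinct full assignments: branch {p4=F, p6=F} (p3, p1, p2, p5) contributes 16 new; branch {p1=F, p6=F} (p3, p4, p2, p5) contributes 8 new; branch {p3=F} (p1, p4, p2, p6, p5) contributes 20 new; branch {p2=T, p4=F} (p3, p1, p6, p5) contributes 4 new. Total: 48.

48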